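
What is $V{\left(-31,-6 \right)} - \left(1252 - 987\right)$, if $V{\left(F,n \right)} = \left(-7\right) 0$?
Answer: $-265$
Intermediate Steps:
$V{\left(F,n \right)} = 0$
$V{\left(-31,-6 \right)} - \left(1252 - 987\right) = 0 - \left(1252 - 987\right) = 0 - 265 = -265$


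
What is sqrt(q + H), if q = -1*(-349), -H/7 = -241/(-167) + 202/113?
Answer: sqrt(116230451910)/18871 ≈ 18.066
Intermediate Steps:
H = -426769/18871 (H = -7*(-241/(-167) + 202/113) = -7*(-241*(-1/167) + 202*(1/113)) = -7*(241/167 + 202/113) = -7*60967/18871 = -426769/18871 ≈ -22.615)
q = 349
sqrt(q + H) = sqrt(349 - 426769/18871) = sqrt(6159210/18871) = sqrt(116230451910)/18871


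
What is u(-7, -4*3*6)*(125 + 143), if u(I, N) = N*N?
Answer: 1389312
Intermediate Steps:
u(I, N) = N²
u(-7, -4*3*6)*(125 + 143) = (-4*3*6)²*(125 + 143) = (-12*6)²*268 = (-72)²*268 = 5184*268 = 1389312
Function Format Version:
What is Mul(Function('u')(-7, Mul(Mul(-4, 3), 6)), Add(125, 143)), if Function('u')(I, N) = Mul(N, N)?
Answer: 1389312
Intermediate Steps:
Function('u')(I, N) = Pow(N, 2)
Mul(Function('u')(-7, Mul(Mul(-4, 3), 6)), Add(125, 143)) = Mul(Pow(Mul(Mul(-4, 3), 6), 2), Add(125, 143)) = Mul(Pow(Mul(-12, 6), 2), 268) = Mul(Pow(-72, 2), 268) = Mul(5184, 268) = 1389312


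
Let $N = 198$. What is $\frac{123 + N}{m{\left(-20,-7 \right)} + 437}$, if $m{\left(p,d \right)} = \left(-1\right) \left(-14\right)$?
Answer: $\frac{321}{451} \approx 0.71175$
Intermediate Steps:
$m{\left(p,d \right)} = 14$
$\frac{123 + N}{m{\left(-20,-7 \right)} + 437} = \frac{123 + 198}{14 + 437} = \frac{321}{451}$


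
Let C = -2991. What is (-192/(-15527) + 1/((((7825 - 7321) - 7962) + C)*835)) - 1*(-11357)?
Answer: 1538554399031338/135471755205 ≈ 11357.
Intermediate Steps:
(-192/(-15527) + 1/((((7825 - 7321) - 7962) + C)*835)) - 1*(-11357) = (-192/(-15527) + 1/((((7825 - 7321) - 7962) - 2991)*835)) - 1*(-11357) = (-192*(-1/15527) + (1/835)/((504 - 7962) - 2991)) + 11357 = (192/15527 + (1/835)/(-7458 - 2991)) + 11357 = (192/15527 + (1/835)/(-10449)) + 11357 = (192/15527 - 1/10449*1/835) + 11357 = (192/15527 - 1/8724915) + 11357 = 1675168153/135471755205 + 11357 = 1538554399031338/135471755205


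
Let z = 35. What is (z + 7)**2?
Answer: 1764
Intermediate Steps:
(z + 7)**2 = (35 + 7)**2 = 42**2 = 1764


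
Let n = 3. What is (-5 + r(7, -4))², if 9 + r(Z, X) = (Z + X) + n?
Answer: 64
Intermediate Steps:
r(Z, X) = -6 + X + Z (r(Z, X) = -9 + ((Z + X) + 3) = -9 + ((X + Z) + 3) = -9 + (3 + X + Z) = -6 + X + Z)
(-5 + r(7, -4))² = (-5 + (-6 - 4 + 7))² = (-5 - 3)² = (-8)² = 64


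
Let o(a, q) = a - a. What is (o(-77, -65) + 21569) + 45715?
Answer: 67284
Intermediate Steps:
o(a, q) = 0
(o(-77, -65) + 21569) + 45715 = (0 + 21569) + 45715 = 21569 + 45715 = 67284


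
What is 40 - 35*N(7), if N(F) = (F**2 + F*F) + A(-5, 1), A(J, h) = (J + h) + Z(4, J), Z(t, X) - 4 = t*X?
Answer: -2690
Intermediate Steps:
Z(t, X) = 4 + X*t (Z(t, X) = 4 + t*X = 4 + X*t)
A(J, h) = 4 + h + 5*J (A(J, h) = (J + h) + (4 + J*4) = (J + h) + (4 + 4*J) = 4 + h + 5*J)
N(F) = -20 + 2*F**2 (N(F) = (F**2 + F*F) + (4 + 1 + 5*(-5)) = (F**2 + F**2) + (4 + 1 - 25) = 2*F**2 - 20 = -20 + 2*F**2)
40 - 35*N(7) = 40 - 35*(-20 + 2*7**2) = 40 - 35*(-20 + 2*49) = 40 - 35*(-20 + 98) = 40 - 35*78 = 40 - 2730 = -2690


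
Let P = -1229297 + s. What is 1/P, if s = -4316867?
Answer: -1/5546164 ≈ -1.8030e-7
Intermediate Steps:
P = -5546164 (P = -1229297 - 4316867 = -5546164)
1/P = 1/(-5546164) = -1/5546164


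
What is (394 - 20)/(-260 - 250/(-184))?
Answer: -34408/23795 ≈ -1.4460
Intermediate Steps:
(394 - 20)/(-260 - 250/(-184)) = 374/(-260 - 250*(-1/184)) = 374/(-260 + 125/92) = 374/(-23795/92) = 374*(-92/23795) = -34408/23795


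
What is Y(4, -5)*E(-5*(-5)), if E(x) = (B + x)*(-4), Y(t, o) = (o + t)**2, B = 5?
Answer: -120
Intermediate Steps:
E(x) = -20 - 4*x (E(x) = (5 + x)*(-4) = -20 - 4*x)
Y(4, -5)*E(-5*(-5)) = (-5 + 4)**2*(-20 - (-20)*(-5)) = (-1)**2*(-20 - 4*25) = 1*(-20 - 100) = 1*(-120) = -120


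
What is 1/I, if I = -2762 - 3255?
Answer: -1/6017 ≈ -0.00016620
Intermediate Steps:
I = -6017
1/I = 1/(-6017) = -1/6017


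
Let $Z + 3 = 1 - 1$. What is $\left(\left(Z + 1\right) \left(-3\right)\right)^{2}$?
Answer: $36$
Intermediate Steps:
$Z = -3$ ($Z = -3 + \left(1 - 1\right) = -3 + 0 = -3$)
$\left(\left(Z + 1\right) \left(-3\right)\right)^{2} = \left(\left(-3 + 1\right) \left(-3\right)\right)^{2} = \left(\left(-2\right) \left(-3\right)\right)^{2} = 6^{2} = 36$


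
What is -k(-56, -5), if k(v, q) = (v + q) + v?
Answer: 117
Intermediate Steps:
k(v, q) = q + 2*v (k(v, q) = (q + v) + v = q + 2*v)
-k(-56, -5) = -(-5 + 2*(-56)) = -(-5 - 112) = -1*(-117) = 117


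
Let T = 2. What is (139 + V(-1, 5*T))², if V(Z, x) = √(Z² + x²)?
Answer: (139 + √101)² ≈ 22216.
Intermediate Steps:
(139 + V(-1, 5*T))² = (139 + √((-1)² + (5*2)²))² = (139 + √(1 + 10²))² = (139 + √(1 + 100))² = (139 + √101)²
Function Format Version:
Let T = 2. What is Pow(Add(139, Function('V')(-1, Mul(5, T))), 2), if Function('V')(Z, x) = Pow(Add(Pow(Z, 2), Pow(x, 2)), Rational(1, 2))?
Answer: Pow(Add(139, Pow(101, Rational(1, 2))), 2) ≈ 22216.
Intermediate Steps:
Pow(Add(139, Function('V')(-1, Mul(5, T))), 2) = Pow(Add(139, Pow(Add(Pow(-1, 2), Pow(Mul(5, 2), 2)), Rational(1, 2))), 2) = Pow(Add(139, Pow(Add(1, Pow(10, 2)), Rational(1, 2))), 2) = Pow(Add(139, Pow(Add(1, 100), Rational(1, 2))), 2) = Pow(Add(139, Pow(101, Rational(1, 2))), 2)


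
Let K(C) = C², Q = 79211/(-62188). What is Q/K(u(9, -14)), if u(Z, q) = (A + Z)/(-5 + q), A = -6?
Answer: -28595171/559692 ≈ -51.091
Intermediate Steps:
u(Z, q) = (-6 + Z)/(-5 + q)
Q = -79211/62188 (Q = 79211*(-1/62188) = -79211/62188 ≈ -1.2737)
Q/K(u(9, -14)) = -79211*(-5 - 14)²/(-6 + 9)²/62188 = -79211/(62188*((3/(-19))²)) = -79211/(62188*((-1/19*3)²)) = -79211/(62188*((-3/19)²)) = -79211/(62188*9/361) = -79211/62188*361/9 = -28595171/559692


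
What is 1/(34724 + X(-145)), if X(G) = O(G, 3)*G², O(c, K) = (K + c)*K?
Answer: -1/8921926 ≈ -1.1208e-7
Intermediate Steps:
O(c, K) = K*(K + c)
X(G) = G²*(9 + 3*G) (X(G) = (3*(3 + G))*G² = (9 + 3*G)*G² = G²*(9 + 3*G))
1/(34724 + X(-145)) = 1/(34724 + 3*(-145)²*(3 - 145)) = 1/(34724 + 3*21025*(-142)) = 1/(34724 - 8956650) = 1/(-8921926) = -1/8921926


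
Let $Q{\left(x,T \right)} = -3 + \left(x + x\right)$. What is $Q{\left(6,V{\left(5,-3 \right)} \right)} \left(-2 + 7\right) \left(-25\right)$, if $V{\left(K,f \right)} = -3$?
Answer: $-1125$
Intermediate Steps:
$Q{\left(x,T \right)} = -3 + 2 x$
$Q{\left(6,V{\left(5,-3 \right)} \right)} \left(-2 + 7\right) \left(-25\right) = \left(-3 + 2 \cdot 6\right) \left(-2 + 7\right) \left(-25\right) = \left(-3 + 12\right) 5 \left(-25\right) = 9 \cdot 5 \left(-25\right) = 45 \left(-25\right) = -1125$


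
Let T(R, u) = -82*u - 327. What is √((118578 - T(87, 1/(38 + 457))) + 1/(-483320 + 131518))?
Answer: √3311157572519900290/5277030 ≈ 344.83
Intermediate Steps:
T(R, u) = -327 - 82*u
√((118578 - T(87, 1/(38 + 457))) + 1/(-483320 + 131518)) = √((118578 - (-327 - 82/(38 + 457))) + 1/(-483320 + 131518)) = √((118578 - (-327 - 82/495)) + 1/(-351802)) = √((118578 - (-327 - 82*1/495)) - 1/351802) = √((118578 - (-327 - 82/495)) - 1/351802) = √((118578 - 1*(-161947/495)) - 1/351802) = √((118578 + 161947/495) - 1/351802) = √(58858057/495 - 1/351802) = √(1882398378929/15831090) = √3311157572519900290/5277030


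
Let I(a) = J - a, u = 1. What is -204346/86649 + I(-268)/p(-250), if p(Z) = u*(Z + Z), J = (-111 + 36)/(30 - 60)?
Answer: -251223109/86649000 ≈ -2.8993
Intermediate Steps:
J = 5/2 (J = -75/(-30) = -75*(-1/30) = 5/2 ≈ 2.5000)
I(a) = 5/2 - a
p(Z) = 2*Z (p(Z) = 1*(Z + Z) = 1*(2*Z) = 2*Z)
-204346/86649 + I(-268)/p(-250) = -204346/86649 + (5/2 - 1*(-268))/((2*(-250))) = -204346*1/86649 + (5/2 + 268)/(-500) = -204346/86649 + (541/2)*(-1/500) = -204346/86649 - 541/1000 = -251223109/86649000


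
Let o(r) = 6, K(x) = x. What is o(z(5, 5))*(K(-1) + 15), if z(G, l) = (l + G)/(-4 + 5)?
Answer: 84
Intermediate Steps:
z(G, l) = G + l (z(G, l) = (G + l)/1 = (G + l)*1 = G + l)
o(z(5, 5))*(K(-1) + 15) = 6*(-1 + 15) = 6*14 = 84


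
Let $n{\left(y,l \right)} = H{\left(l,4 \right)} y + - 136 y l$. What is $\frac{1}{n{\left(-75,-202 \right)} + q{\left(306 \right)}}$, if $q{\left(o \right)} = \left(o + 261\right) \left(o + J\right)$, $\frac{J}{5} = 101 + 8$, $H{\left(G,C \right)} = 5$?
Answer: $- \frac{1}{1578258} \approx -6.3361 \cdot 10^{-7}$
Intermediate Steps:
$J = 545$ ($J = 5 \left(101 + 8\right) = 5 \cdot 109 = 545$)
$n{\left(y,l \right)} = 5 y - 136 l y$ ($n{\left(y,l \right)} = 5 y + - 136 y l = 5 y - 136 l y$)
$q{\left(o \right)} = \left(261 + o\right) \left(545 + o\right)$ ($q{\left(o \right)} = \left(o + 261\right) \left(o + 545\right) = \left(261 + o\right) \left(545 + o\right)$)
$\frac{1}{n{\left(-75,-202 \right)} + q{\left(306 \right)}} = \frac{1}{- 75 \left(5 - -27472\right) + \left(142245 + 306^{2} + 806 \cdot 306\right)} = \frac{1}{- 75 \left(5 + 27472\right) + \left(142245 + 93636 + 246636\right)} = \frac{1}{\left(-75\right) 27477 + 482517} = \frac{1}{-2060775 + 482517} = \frac{1}{-1578258} = - \frac{1}{1578258}$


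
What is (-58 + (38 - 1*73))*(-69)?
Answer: 6417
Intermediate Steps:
(-58 + (38 - 1*73))*(-69) = (-58 + (38 - 73))*(-69) = (-58 - 35)*(-69) = -93*(-69) = 6417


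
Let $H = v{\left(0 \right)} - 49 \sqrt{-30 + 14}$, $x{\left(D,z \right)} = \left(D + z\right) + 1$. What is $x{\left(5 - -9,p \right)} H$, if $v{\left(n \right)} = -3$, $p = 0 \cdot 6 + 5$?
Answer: $-60 - 3920 i \approx -60.0 - 3920.0 i$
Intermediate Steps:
$p = 5$ ($p = 0 + 5 = 5$)
$x{\left(D,z \right)} = 1 + D + z$
$H = -3 - 196 i$ ($H = -3 - 49 \sqrt{-30 + 14} = -3 - 49 \sqrt{-16} = -3 - 49 \cdot 4 i = -3 - 196 i \approx -3.0 - 196.0 i$)
$x{\left(5 - -9,p \right)} H = \left(1 + \left(5 - -9\right) + 5\right) \left(-3 - 196 i\right) = \left(1 + \left(5 + 9\right) + 5\right) \left(-3 - 196 i\right) = \left(1 + 14 + 5\right) \left(-3 - 196 i\right) = 20 \left(-3 - 196 i\right) = -60 - 3920 i$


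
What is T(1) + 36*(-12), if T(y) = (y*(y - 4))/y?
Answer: -435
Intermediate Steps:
T(y) = -4 + y (T(y) = (y*(-4 + y))/y = -4 + y)
T(1) + 36*(-12) = (-4 + 1) + 36*(-12) = -3 - 432 = -435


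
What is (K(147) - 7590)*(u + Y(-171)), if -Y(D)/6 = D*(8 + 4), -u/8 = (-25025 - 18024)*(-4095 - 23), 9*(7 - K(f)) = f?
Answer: 32331985535312/3 ≈ 1.0777e+13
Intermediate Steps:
K(f) = 7 - f/9
u = -1418206256 (u = -8*(-25025 - 18024)*(-4095 - 23) = -(-344392)*(-4118) = -8*177275782 = -1418206256)
Y(D) = -72*D (Y(D) = -6*D*(8 + 4) = -6*D*12 = -72*D)
(K(147) - 7590)*(u + Y(-171)) = ((7 - 1/9*147) - 7590)*(-1418206256 - 72*(-171)) = ((7 - 49/3) - 7590)*(-1418206256 + 12312) = (-28/3 - 7590)*(-1418193944) = -22798/3*(-1418193944) = 32331985535312/3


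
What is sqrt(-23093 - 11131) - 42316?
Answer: -42316 + 4*I*sqrt(2139) ≈ -42316.0 + 185.0*I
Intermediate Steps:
sqrt(-23093 - 11131) - 42316 = sqrt(-34224) - 42316 = 4*I*sqrt(2139) - 42316 = -42316 + 4*I*sqrt(2139)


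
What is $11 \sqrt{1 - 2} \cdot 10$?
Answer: $110 i \approx 110.0 i$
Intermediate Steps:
$11 \sqrt{1 - 2} \cdot 10 = 11 \sqrt{-1} \cdot 10 = 11 i 10 = 110 i$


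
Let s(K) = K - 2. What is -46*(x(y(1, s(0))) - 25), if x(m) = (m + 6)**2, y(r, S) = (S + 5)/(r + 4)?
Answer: -21344/25 ≈ -853.76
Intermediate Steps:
s(K) = -2 + K
y(r, S) = (5 + S)/(4 + r)
x(m) = (6 + m)**2
-46*(x(y(1, s(0))) - 25) = -46*((6 + (5 + (-2 + 0))/(4 + 1))**2 - 25) = -46*((6 + (5 - 2)/5)**2 - 25) = -46*((6 + (1/5)*3)**2 - 25) = -46*((6 + 3/5)**2 - 25) = -46*((33/5)**2 - 25) = -46*(1089/25 - 25) = -46*464/25 = -21344/25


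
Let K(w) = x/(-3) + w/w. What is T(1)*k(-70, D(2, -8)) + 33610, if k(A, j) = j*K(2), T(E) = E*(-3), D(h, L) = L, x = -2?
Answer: 33650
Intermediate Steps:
K(w) = 5/3 (K(w) = -2/(-3) + w/w = -2*(-⅓) + 1 = ⅔ + 1 = 5/3)
T(E) = -3*E
k(A, j) = 5*j/3 (k(A, j) = j*(5/3) = 5*j/3)
T(1)*k(-70, D(2, -8)) + 33610 = (-3*1)*((5/3)*(-8)) + 33610 = -3*(-40/3) + 33610 = 40 + 33610 = 33650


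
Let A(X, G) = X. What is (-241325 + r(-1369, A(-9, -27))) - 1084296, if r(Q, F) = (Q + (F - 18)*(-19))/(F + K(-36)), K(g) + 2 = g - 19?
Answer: -43745065/33 ≈ -1.3256e+6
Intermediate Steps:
K(g) = -21 + g (K(g) = -2 + (g - 19) = -2 + (-19 + g) = -21 + g)
r(Q, F) = (342 + Q - 19*F)/(-57 + F) (r(Q, F) = (Q + (F - 18)*(-19))/(F + (-21 - 36)) = (Q + (-18 + F)*(-19))/(F - 57) = (Q + (342 - 19*F))/(-57 + F) = (342 + Q - 19*F)/(-57 + F))
(-241325 + r(-1369, A(-9, -27))) - 1084296 = (-241325 + (342 - 1369 - 19*(-9))/(-57 - 9)) - 1084296 = (-241325 + (342 - 1369 + 171)/(-66)) - 1084296 = (-241325 - 1/66*(-856)) - 1084296 = (-241325 + 428/33) - 1084296 = -7963297/33 - 1084296 = -43745065/33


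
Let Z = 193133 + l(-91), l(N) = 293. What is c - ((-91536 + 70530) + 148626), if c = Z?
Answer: 65806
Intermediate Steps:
Z = 193426 (Z = 193133 + 293 = 193426)
c = 193426
c - ((-91536 + 70530) + 148626) = 193426 - ((-91536 + 70530) + 148626) = 193426 - (-21006 + 148626) = 193426 - 1*127620 = 193426 - 127620 = 65806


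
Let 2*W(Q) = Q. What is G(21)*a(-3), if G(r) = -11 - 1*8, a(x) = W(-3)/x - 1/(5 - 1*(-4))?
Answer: -133/18 ≈ -7.3889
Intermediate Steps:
W(Q) = Q/2
a(x) = -⅑ - 3/(2*x) (a(x) = ((½)*(-3))/x - 1/(5 - 1*(-4)) = -3/(2*x) - 1/(5 + 4) = -3/(2*x) - 1/9 = -3/(2*x) - 1*⅑ = -3/(2*x) - ⅑ = -⅑ - 3/(2*x))
G(r) = -19 (G(r) = -11 - 8 = -19)
G(21)*a(-3) = -19*(-27 - 2*(-3))/(18*(-3)) = -19*(-1)*(-27 + 6)/(18*3) = -19*(-1)*(-21)/(18*3) = -19*7/18 = -133/18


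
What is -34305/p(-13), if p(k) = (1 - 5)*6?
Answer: 11435/8 ≈ 1429.4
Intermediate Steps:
p(k) = -24 (p(k) = -4*6 = -24)
-34305/p(-13) = -34305/(-24) = -34305*(-1/24) = 11435/8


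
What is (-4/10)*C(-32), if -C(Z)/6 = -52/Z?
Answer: 39/10 ≈ 3.9000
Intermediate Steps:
C(Z) = 312/Z (C(Z) = -(-312)/Z = 312/Z)
(-4/10)*C(-32) = (-4/10)*(312/(-32)) = (-4*⅒)*(312*(-1/32)) = -⅖*(-39/4) = 39/10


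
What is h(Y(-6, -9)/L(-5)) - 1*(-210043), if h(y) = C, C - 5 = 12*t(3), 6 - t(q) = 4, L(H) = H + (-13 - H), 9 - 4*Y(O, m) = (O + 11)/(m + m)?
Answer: 210072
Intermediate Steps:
Y(O, m) = 9/4 - (11 + O)/(8*m) (Y(O, m) = 9/4 - (O + 11)/(4*(m + m)) = 9/4 - (11 + O)/(4*(2*m)) = 9/4 - (11 + O)*1/(2*m)/4 = 9/4 - (11 + O)/(8*m))
L(H) = -13
t(q) = 2 (t(q) = 6 - 1*4 = 6 - 4 = 2)
C = 29 (C = 5 + 12*2 = 5 + 24 = 29)
h(y) = 29
h(Y(-6, -9)/L(-5)) - 1*(-210043) = 29 - 1*(-210043) = 29 + 210043 = 210072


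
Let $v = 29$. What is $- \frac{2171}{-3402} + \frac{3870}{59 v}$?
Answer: $\frac{16880321}{5820822} \approx 2.9$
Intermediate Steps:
$- \frac{2171}{-3402} + \frac{3870}{59 v} = - \frac{2171}{-3402} + \frac{3870}{59 \cdot 29} = \left(-2171\right) \left(- \frac{1}{3402}\right) + \frac{3870}{1711} = \frac{2171}{3402} + 3870 \cdot \frac{1}{1711} = \frac{2171}{3402} + \frac{3870}{1711} = \frac{16880321}{5820822}$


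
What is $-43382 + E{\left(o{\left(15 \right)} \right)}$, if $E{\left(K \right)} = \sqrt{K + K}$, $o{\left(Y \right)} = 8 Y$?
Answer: $-43382 + 4 \sqrt{15} \approx -43367.0$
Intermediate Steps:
$E{\left(K \right)} = \sqrt{2} \sqrt{K}$ ($E{\left(K \right)} = \sqrt{2 K} = \sqrt{2} \sqrt{K}$)
$-43382 + E{\left(o{\left(15 \right)} \right)} = -43382 + \sqrt{2} \sqrt{8 \cdot 15} = -43382 + \sqrt{2} \sqrt{120} = -43382 + \sqrt{2} \cdot 2 \sqrt{30} = -43382 + 4 \sqrt{15}$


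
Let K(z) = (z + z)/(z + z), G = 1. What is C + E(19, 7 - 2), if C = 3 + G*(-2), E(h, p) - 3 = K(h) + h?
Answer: 24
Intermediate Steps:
K(z) = 1 (K(z) = (2*z)/((2*z)) = (2*z)*(1/(2*z)) = 1)
E(h, p) = 4 + h (E(h, p) = 3 + (1 + h) = 4 + h)
C = 1 (C = 3 + 1*(-2) = 3 - 2 = 1)
C + E(19, 7 - 2) = 1 + (4 + 19) = 1 + 23 = 24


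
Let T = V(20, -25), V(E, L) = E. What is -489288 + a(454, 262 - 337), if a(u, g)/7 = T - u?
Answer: -492326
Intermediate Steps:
T = 20
a(u, g) = 140 - 7*u (a(u, g) = 7*(20 - u) = 140 - 7*u)
-489288 + a(454, 262 - 337) = -489288 + (140 - 7*454) = -489288 + (140 - 3178) = -489288 - 3038 = -492326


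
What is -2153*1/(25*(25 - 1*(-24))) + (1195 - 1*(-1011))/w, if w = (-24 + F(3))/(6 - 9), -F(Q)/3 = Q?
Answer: 2678667/13475 ≈ 198.79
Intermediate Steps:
F(Q) = -3*Q
w = 11 (w = (-24 - 3*3)/(6 - 9) = (-24 - 9)/(-3) = -⅓*(-33) = 11)
-2153*1/(25*(25 - 1*(-24))) + (1195 - 1*(-1011))/w = -2153*1/(25*(25 - 1*(-24))) + (1195 - 1*(-1011))/11 = -2153*1/(25*(25 + 24)) + (1195 + 1011)*(1/11) = -2153/(25*49) + 2206*(1/11) = -2153/1225 + 2206/11 = 2678667/13475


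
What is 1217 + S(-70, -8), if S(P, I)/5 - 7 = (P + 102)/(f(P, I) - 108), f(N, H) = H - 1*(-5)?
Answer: 138812/111 ≈ 1250.6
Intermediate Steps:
f(N, H) = 5 + H (f(N, H) = H + 5 = 5 + H)
S(P, I) = 35 + 5*(102 + P)/(-103 + I) (S(P, I) = 35 + 5*((P + 102)/((5 + I) - 108)) = 35 + 5*((102 + P)/(-103 + I)) = 35 + 5*(102 + P)/(-103 + I))
1217 + S(-70, -8) = 1217 + 5*(-619 - 70 + 7*(-8))/(-103 - 8) = 1217 + 5*(-619 - 70 - 56)/(-111) = 1217 + 5*(-1/111)*(-745) = 1217 + 3725/111 = 138812/111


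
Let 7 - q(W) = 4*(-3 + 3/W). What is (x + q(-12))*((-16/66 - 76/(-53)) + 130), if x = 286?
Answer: 23404308/583 ≈ 40145.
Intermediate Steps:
q(W) = 19 - 12/W (q(W) = 7 - 4*(-3 + 3/W) = 7 - (-12 + 12/W) = 7 + (12 - 12/W) = 19 - 12/W)
(x + q(-12))*((-16/66 - 76/(-53)) + 130) = (286 + (19 - 12/(-12)))*((-16/66 - 76/(-53)) + 130) = (286 + (19 - 12*(-1/12)))*((-16*1/66 - 76*(-1/53)) + 130) = (286 + (19 + 1))*((-8/33 + 76/53) + 130) = (286 + 20)*(2084/1749 + 130) = 306*(229454/1749) = 23404308/583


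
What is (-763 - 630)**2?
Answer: 1940449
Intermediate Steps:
(-763 - 630)**2 = (-1393)**2 = 1940449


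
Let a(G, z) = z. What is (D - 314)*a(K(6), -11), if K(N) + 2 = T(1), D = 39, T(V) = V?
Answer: 3025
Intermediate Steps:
K(N) = -1 (K(N) = -2 + 1 = -1)
(D - 314)*a(K(6), -11) = (39 - 314)*(-11) = -275*(-11) = 3025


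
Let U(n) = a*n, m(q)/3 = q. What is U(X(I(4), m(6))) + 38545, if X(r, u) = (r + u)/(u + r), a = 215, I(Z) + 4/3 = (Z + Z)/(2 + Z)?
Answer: 38760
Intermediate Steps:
I(Z) = -4/3 + 2*Z/(2 + Z) (I(Z) = -4/3 + (Z + Z)/(2 + Z) = -4/3 + (2*Z)/(2 + Z) = -4/3 + 2*Z/(2 + Z))
m(q) = 3*q
X(r, u) = 1 (X(r, u) = (r + u)/(r + u) = 1)
U(n) = 215*n
U(X(I(4), m(6))) + 38545 = 215*1 + 38545 = 215 + 38545 = 38760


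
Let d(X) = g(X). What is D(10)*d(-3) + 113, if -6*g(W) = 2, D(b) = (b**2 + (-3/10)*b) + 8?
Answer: 78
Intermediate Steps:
D(b) = 8 + b**2 - 3*b/10 (D(b) = (b**2 + (-3*1/10)*b) + 8 = (b**2 - 3*b/10) + 8 = 8 + b**2 - 3*b/10)
g(W) = -1/3 (g(W) = -1/6*2 = -1/3)
d(X) = -1/3
D(10)*d(-3) + 113 = (8 + 10**2 - 3/10*10)*(-1/3) + 113 = (8 + 100 - 3)*(-1/3) + 113 = 105*(-1/3) + 113 = -35 + 113 = 78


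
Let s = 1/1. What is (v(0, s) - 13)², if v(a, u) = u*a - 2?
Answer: 225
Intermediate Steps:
s = 1
v(a, u) = -2 + a*u (v(a, u) = a*u - 2 = -2 + a*u)
(v(0, s) - 13)² = ((-2 + 0*1) - 13)² = ((-2 + 0) - 13)² = (-2 - 13)² = (-15)² = 225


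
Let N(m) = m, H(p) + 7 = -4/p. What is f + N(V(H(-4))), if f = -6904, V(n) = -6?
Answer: -6910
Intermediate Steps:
H(p) = -7 - 4/p
f + N(V(H(-4))) = -6904 - 6 = -6910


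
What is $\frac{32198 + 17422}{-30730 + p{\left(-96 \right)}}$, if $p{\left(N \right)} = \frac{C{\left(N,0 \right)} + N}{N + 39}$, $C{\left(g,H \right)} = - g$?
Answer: $- \frac{4962}{3073} \approx -1.6147$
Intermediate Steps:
$p{\left(N \right)} = 0$ ($p{\left(N \right)} = \frac{- N + N}{N + 39} = \frac{0}{39 + N} = 0$)
$\frac{32198 + 17422}{-30730 + p{\left(-96 \right)}} = \frac{32198 + 17422}{-30730 + 0} = \frac{49620}{-30730} = 49620 \left(- \frac{1}{30730}\right) = - \frac{4962}{3073}$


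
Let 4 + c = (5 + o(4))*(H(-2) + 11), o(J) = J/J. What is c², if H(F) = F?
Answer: 2500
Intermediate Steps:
o(J) = 1
c = 50 (c = -4 + (5 + 1)*(-2 + 11) = -4 + 6*9 = -4 + 54 = 50)
c² = 50² = 2500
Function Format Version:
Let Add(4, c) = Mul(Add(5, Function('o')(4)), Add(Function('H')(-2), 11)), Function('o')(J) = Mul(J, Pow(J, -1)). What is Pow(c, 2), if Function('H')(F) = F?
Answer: 2500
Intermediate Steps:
Function('o')(J) = 1
c = 50 (c = Add(-4, Mul(Add(5, 1), Add(-2, 11))) = Add(-4, Mul(6, 9)) = Add(-4, 54) = 50)
Pow(c, 2) = Pow(50, 2) = 2500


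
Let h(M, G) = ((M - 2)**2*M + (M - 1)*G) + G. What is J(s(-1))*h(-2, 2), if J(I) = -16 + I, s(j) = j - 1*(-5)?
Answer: 432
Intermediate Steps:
s(j) = 5 + j (s(j) = j + 5 = 5 + j)
h(M, G) = G + G*(-1 + M) + M*(-2 + M)**2 (h(M, G) = ((-2 + M)**2*M + (-1 + M)*G) + G = (M*(-2 + M)**2 + G*(-1 + M)) + G = (G*(-1 + M) + M*(-2 + M)**2) + G = G + G*(-1 + M) + M*(-2 + M)**2)
J(s(-1))*h(-2, 2) = (-16 + (5 - 1))*(-2*(2 + (-2 - 2)**2)) = (-16 + 4)*(-2*(2 + (-4)**2)) = -(-24)*(2 + 16) = -(-24)*18 = -12*(-36) = 432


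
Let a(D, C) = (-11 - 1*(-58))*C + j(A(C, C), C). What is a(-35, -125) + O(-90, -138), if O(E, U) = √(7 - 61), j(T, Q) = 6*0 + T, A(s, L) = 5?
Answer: -5870 + 3*I*√6 ≈ -5870.0 + 7.3485*I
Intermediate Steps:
j(T, Q) = T (j(T, Q) = 0 + T = T)
O(E, U) = 3*I*√6 (O(E, U) = √(-54) = 3*I*√6)
a(D, C) = 5 + 47*C (a(D, C) = (-11 - 1*(-58))*C + 5 = (-11 + 58)*C + 5 = 47*C + 5 = 5 + 47*C)
a(-35, -125) + O(-90, -138) = (5 + 47*(-125)) + 3*I*√6 = (5 - 5875) + 3*I*√6 = -5870 + 3*I*√6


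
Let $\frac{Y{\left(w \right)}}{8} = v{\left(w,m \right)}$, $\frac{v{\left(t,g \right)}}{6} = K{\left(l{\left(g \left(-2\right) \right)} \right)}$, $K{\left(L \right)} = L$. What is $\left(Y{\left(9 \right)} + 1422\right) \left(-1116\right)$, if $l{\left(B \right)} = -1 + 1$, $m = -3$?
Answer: $-1586952$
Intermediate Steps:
$l{\left(B \right)} = 0$
$v{\left(t,g \right)} = 0$ ($v{\left(t,g \right)} = 6 \cdot 0 = 0$)
$Y{\left(w \right)} = 0$ ($Y{\left(w \right)} = 8 \cdot 0 = 0$)
$\left(Y{\left(9 \right)} + 1422\right) \left(-1116\right) = \left(0 + 1422\right) \left(-1116\right) = 1422 \left(-1116\right) = -1586952$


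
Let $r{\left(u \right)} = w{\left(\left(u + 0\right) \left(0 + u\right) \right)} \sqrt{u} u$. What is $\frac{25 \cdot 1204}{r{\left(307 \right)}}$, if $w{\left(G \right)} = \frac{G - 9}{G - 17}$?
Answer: $\frac{17727395 \sqrt{307}}{55512661} \approx 5.5953$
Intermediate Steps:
$w{\left(G \right)} = \frac{-9 + G}{-17 + G}$
$r{\left(u \right)} = \frac{u^{\frac{3}{2}} \left(-9 + u^{2}\right)}{-17 + u^{2}}$ ($r{\left(u \right)} = \frac{-9 + \left(u + 0\right) \left(0 + u\right)}{-17 + \left(u + 0\right) \left(0 + u\right)} \sqrt{u} u = \frac{-9 + u u}{-17 + u u} \sqrt{u} u = \frac{-9 + u^{2}}{-17 + u^{2}} \sqrt{u} u = \frac{\sqrt{u} \left(-9 + u^{2}\right)}{-17 + u^{2}} u = \frac{u^{\frac{3}{2}} \left(-9 + u^{2}\right)}{-17 + u^{2}}$)
$\frac{25 \cdot 1204}{r{\left(307 \right)}} = \frac{25 \cdot 1204}{307^{\frac{3}{2}} \frac{1}{-17 + 307^{2}} \left(-9 + 307^{2}\right)} = \frac{30100}{307 \sqrt{307} \frac{1}{-17 + 94249} \left(-9 + 94249\right)} = \frac{30100}{307 \sqrt{307} \cdot \frac{1}{94232} \cdot 94240} = \frac{30100}{\frac{3616460}{11779} \sqrt{307}} = 30100 \frac{11779 \sqrt{307}}{1110253220} = \frac{17727395 \sqrt{307}}{55512661}$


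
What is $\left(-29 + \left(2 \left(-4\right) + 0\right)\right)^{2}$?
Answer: $1369$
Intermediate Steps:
$\left(-29 + \left(2 \left(-4\right) + 0\right)\right)^{2} = \left(-29 + \left(-8 + 0\right)\right)^{2} = \left(-29 - 8\right)^{2} = \left(-37\right)^{2} = 1369$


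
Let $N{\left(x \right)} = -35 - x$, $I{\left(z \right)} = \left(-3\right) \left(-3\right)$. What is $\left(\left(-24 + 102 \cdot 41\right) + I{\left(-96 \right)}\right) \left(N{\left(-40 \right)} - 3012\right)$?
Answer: $-12530169$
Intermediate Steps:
$I{\left(z \right)} = 9$
$\left(\left(-24 + 102 \cdot 41\right) + I{\left(-96 \right)}\right) \left(N{\left(-40 \right)} - 3012\right) = \left(\left(-24 + 102 \cdot 41\right) + 9\right) \left(\left(-35 - -40\right) - 3012\right) = \left(\left(-24 + 4182\right) + 9\right) \left(\left(-35 + 40\right) - 3012\right) = \left(4158 + 9\right) \left(5 - 3012\right) = 4167 \left(-3007\right) = -12530169$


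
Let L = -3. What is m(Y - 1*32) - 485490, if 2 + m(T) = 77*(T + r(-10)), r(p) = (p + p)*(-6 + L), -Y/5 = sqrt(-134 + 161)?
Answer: -474096 - 1155*sqrt(3) ≈ -4.7610e+5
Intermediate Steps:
Y = -15*sqrt(3) (Y = -5*sqrt(-134 + 161) = -15*sqrt(3) ≈ -25.981)
r(p) = -18*p (r(p) = (p + p)*(-6 - 3) = (2*p)*(-9) = -18*p)
m(T) = 13858 + 77*T (m(T) = -2 + 77*(T - 18*(-10)) = -2 + 77*(T + 180) = -2 + 77*(180 + T) = -2 + (13860 + 77*T) = 13858 + 77*T)
m(Y - 1*32) - 485490 = (13858 + 77*(-15*sqrt(3) - 1*32)) - 485490 = (13858 + 77*(-15*sqrt(3) - 32)) - 485490 = (13858 + 77*(-32 - 15*sqrt(3))) - 485490 = (13858 + (-2464 - 1155*sqrt(3))) - 485490 = (11394 - 1155*sqrt(3)) - 485490 = -474096 - 1155*sqrt(3)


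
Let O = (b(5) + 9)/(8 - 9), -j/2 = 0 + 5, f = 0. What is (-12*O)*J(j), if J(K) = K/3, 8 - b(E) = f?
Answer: -680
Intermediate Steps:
b(E) = 8 (b(E) = 8 - 1*0 = 8 + 0 = 8)
j = -10 (j = -2*(0 + 5) = -2*5 = -10)
J(K) = K/3 (J(K) = K*(⅓) = K/3)
O = -17 (O = (8 + 9)/(8 - 9) = 17/(-1) = 17*(-1) = -17)
(-12*O)*J(j) = (-12*(-17))*((⅓)*(-10)) = 204*(-10/3) = -680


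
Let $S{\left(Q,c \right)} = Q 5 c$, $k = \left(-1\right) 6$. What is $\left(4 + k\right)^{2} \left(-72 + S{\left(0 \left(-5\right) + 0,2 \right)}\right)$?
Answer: $-288$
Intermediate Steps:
$k = -6$
$S{\left(Q,c \right)} = 5 Q c$
$\left(4 + k\right)^{2} \left(-72 + S{\left(0 \left(-5\right) + 0,2 \right)}\right) = \left(4 - 6\right)^{2} \left(-72 + 5 \left(0 \left(-5\right) + 0\right) 2\right) = \left(-2\right)^{2} \left(-72 + 5 \left(0 + 0\right) 2\right) = 4 \left(-72 + 5 \cdot 0 \cdot 2\right) = 4 \left(-72 + 0\right) = 4 \left(-72\right) = -288$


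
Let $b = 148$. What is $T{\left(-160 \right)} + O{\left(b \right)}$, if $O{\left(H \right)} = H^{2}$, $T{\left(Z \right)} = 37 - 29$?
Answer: $21912$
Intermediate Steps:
$T{\left(Z \right)} = 8$
$T{\left(-160 \right)} + O{\left(b \right)} = 8 + 148^{2} = 8 + 21904 = 21912$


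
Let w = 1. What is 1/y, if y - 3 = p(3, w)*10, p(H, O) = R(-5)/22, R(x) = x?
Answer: 11/8 ≈ 1.3750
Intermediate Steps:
p(H, O) = -5/22
y = 8/11 (y = 3 - 5/22*10 = 3 - 25/11 = 8/11 ≈ 0.72727)
1/y = 1/(8/11) = 11/8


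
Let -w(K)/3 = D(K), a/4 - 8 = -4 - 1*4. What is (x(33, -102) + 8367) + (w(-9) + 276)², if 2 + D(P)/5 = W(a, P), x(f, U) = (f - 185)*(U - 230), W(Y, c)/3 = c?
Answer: 564352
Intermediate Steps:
a = 0 (a = 32 + 4*(-4 - 1*4) = 32 + 4*(-4 - 4) = 32 + 4*(-8) = 32 - 32 = 0)
W(Y, c) = 3*c
x(f, U) = (-230 + U)*(-185 + f) (x(f, U) = (-185 + f)*(-230 + U) = (-230 + U)*(-185 + f))
D(P) = -10 + 15*P (D(P) = -10 + 5*(3*P) = -10 + 15*P)
w(K) = 30 - 45*K (w(K) = -3*(-10 + 15*K) = 30 - 45*K)
(x(33, -102) + 8367) + (w(-9) + 276)² = ((42550 - 230*33 - 185*(-102) - 102*33) + 8367) + ((30 - 45*(-9)) + 276)² = ((42550 - 7590 + 18870 - 3366) + 8367) + ((30 + 405) + 276)² = (50464 + 8367) + (435 + 276)² = 58831 + 711² = 58831 + 505521 = 564352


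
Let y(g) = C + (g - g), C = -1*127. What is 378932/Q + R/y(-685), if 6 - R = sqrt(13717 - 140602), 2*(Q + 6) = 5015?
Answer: 96218710/635381 + I*sqrt(126885)/127 ≈ 151.43 + 2.8048*I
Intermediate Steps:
Q = 5003/2 (Q = -6 + (1/2)*5015 = -6 + 5015/2 = 5003/2 ≈ 2501.5)
R = 6 - I*sqrt(126885) (R = 6 - sqrt(13717 - 140602) = 6 - sqrt(-126885) = 6 - I*sqrt(126885) ≈ 6.0 - 356.21*I)
C = -127
y(g) = -127 (y(g) = -127 + (g - g) = -127 + 0 = -127)
378932/Q + R/y(-685) = 378932/(5003/2) + (6 - I*sqrt(126885))/(-127) = 378932*(2/5003) + (6 - I*sqrt(126885))*(-1/127) = 757864/5003 + (-6/127 + I*sqrt(126885)/127) = 96218710/635381 + I*sqrt(126885)/127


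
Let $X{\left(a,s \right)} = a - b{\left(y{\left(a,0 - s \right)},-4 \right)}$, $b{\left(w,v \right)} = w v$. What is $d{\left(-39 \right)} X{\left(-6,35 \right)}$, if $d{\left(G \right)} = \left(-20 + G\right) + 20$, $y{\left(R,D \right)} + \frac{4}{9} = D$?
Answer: $\frac{17290}{3} \approx 5763.3$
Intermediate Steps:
$y{\left(R,D \right)} = - \frac{4}{9} + D$
$b{\left(w,v \right)} = v w$
$d{\left(G \right)} = G$
$X{\left(a,s \right)} = - \frac{16}{9} + a - 4 s$ ($X{\left(a,s \right)} = a - - 4 \left(- \frac{4}{9} + \left(0 - s\right)\right) = a - - 4 \left(- \frac{4}{9} - s\right) = a - \left(\frac{16}{9} + 4 s\right) = - \frac{16}{9} + a - 4 s$)
$d{\left(-39 \right)} X{\left(-6,35 \right)} = - 39 \left(- \frac{16}{9} - 6 - 140\right) = \left(-39\right) \left(- \frac{1330}{9}\right) = \frac{17290}{3}$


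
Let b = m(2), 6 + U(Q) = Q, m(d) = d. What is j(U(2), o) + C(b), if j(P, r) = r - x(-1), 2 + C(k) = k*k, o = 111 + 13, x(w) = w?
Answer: 127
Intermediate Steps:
U(Q) = -6 + Q
b = 2
o = 124
C(k) = -2 + k² (C(k) = -2 + k*k = -2 + k²)
j(P, r) = 1 + r (j(P, r) = r - 1*(-1) = r + 1 = 1 + r)
j(U(2), o) + C(b) = (1 + 124) + (-2 + 2²) = 125 + (-2 + 4) = 125 + 2 = 127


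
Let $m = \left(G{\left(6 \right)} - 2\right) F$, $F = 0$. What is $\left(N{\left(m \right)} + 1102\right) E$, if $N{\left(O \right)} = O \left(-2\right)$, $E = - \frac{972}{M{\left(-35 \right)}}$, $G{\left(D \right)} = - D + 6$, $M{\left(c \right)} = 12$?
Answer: $-89262$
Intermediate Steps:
$G{\left(D \right)} = 6 - D$
$E = -81$ ($E = - \frac{972}{12} = \left(-972\right) \frac{1}{12} = -81$)
$m = 0$ ($m = \left(\left(6 - 6\right) - 2\right) 0 = \left(0 - 2\right) 0 = \left(-2\right) 0 = 0$)
$N{\left(O \right)} = - 2 O$
$\left(N{\left(m \right)} + 1102\right) E = \left(\left(-2\right) 0 + 1102\right) \left(-81\right) = \left(0 + 1102\right) \left(-81\right) = 1102 \left(-81\right) = -89262$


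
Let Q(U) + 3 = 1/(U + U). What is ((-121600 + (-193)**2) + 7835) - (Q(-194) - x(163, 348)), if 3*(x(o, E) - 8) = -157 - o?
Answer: -89175977/1164 ≈ -76612.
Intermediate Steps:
Q(U) = -3 + 1/(2*U) (Q(U) = -3 + 1/(U + U) = -3 + 1/(2*U))
x(o, E) = -133/3 - o/3 (x(o, E) = 8 + (-157 - o)/3 = 8 + (-157/3 - o/3) = -133/3 - o/3)
((-121600 + (-193)**2) + 7835) - (Q(-194) - x(163, 348)) = ((-121600 + (-193)**2) + 7835) - ((-3 + (1/2)/(-194)) - (-133/3 - 1/3*163)) = ((-121600 + 37249) + 7835) - ((-3 + (1/2)*(-1/194)) - (-133/3 - 163/3)) = (-84351 + 7835) - ((-3 - 1/388) - 1*(-296/3)) = -76516 - (-1165/388 + 296/3) = -76516 - 1*111353/1164 = -76516 - 111353/1164 = -89175977/1164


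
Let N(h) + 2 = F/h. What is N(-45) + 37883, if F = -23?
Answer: 1704668/45 ≈ 37882.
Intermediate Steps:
N(h) = -2 - 23/h
N(-45) + 37883 = (-2 - 23/(-45)) + 37883 = (-2 - 23*(-1/45)) + 37883 = (-2 + 23/45) + 37883 = -67/45 + 37883 = 1704668/45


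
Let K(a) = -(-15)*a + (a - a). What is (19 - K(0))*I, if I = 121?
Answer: 2299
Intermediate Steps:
K(a) = 15*a (K(a) = 15*a + 0 = 15*a)
(19 - K(0))*I = (19 - 15*0)*121 = (19 - 1*0)*121 = (19 + 0)*121 = 19*121 = 2299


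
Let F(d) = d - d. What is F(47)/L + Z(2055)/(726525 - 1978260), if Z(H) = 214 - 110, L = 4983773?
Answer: -104/1251735 ≈ -8.3085e-5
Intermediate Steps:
Z(H) = 104
F(d) = 0
F(47)/L + Z(2055)/(726525 - 1978260) = 0/4983773 + 104/(726525 - 1978260) = 0*(1/4983773) + 104/(-1251735) = 0 + 104*(-1/1251735) = 0 - 104/1251735 = -104/1251735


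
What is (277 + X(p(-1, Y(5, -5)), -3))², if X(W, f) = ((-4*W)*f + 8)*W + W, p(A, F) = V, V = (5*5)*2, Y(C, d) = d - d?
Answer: 944148529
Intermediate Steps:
Y(C, d) = 0
V = 50 (V = 25*2 = 50)
p(A, F) = 50
X(W, f) = W + W*(8 - 4*W*f) (X(W, f) = (-4*W*f + 8)*W + W = (8 - 4*W*f)*W + W = W*(8 - 4*W*f) + W = W + W*(8 - 4*W*f))
(277 + X(p(-1, Y(5, -5)), -3))² = (277 + 50*(9 - 4*50*(-3)))² = (277 + 50*(9 + 600))² = (277 + 50*609)² = (277 + 30450)² = 30727² = 944148529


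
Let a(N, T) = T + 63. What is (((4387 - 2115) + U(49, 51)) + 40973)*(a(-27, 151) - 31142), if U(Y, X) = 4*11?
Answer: -1338842192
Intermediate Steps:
U(Y, X) = 44
a(N, T) = 63 + T
(((4387 - 2115) + U(49, 51)) + 40973)*(a(-27, 151) - 31142) = (((4387 - 2115) + 44) + 40973)*((63 + 151) - 31142) = ((2272 + 44) + 40973)*(214 - 31142) = (2316 + 40973)*(-30928) = 43289*(-30928) = -1338842192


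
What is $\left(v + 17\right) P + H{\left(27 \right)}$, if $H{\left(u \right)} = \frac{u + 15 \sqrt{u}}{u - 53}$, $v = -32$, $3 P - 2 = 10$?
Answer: $- \frac{1587}{26} - \frac{45 \sqrt{3}}{26} \approx -64.036$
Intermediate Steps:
$P = 4$ ($P = \frac{2}{3} + \frac{1}{3} \cdot 10 = \frac{2}{3} + \frac{10}{3} = 4$)
$H{\left(u \right)} = \frac{u + 15 \sqrt{u}}{-53 + u}$
$\left(v + 17\right) P + H{\left(27 \right)} = \left(-32 + 17\right) 4 + \frac{27 + 15 \sqrt{27}}{-53 + 27} = \left(-15\right) 4 + \frac{27 + 15 \cdot 3 \sqrt{3}}{-26} = -60 - \frac{27 + 45 \sqrt{3}}{26} = -60 - \left(\frac{27}{26} + \frac{45 \sqrt{3}}{26}\right) = - \frac{1587}{26} - \frac{45 \sqrt{3}}{26}$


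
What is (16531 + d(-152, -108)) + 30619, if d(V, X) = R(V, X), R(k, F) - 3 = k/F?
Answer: 1273169/27 ≈ 47154.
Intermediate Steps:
R(k, F) = 3 + k/F
d(V, X) = 3 + V/X
(16531 + d(-152, -108)) + 30619 = (16531 + (3 - 152/(-108))) + 30619 = (16531 + (3 - 152*(-1/108))) + 30619 = (16531 + (3 + 38/27)) + 30619 = (16531 + 119/27) + 30619 = 446456/27 + 30619 = 1273169/27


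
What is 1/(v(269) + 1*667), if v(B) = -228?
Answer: 1/439 ≈ 0.0022779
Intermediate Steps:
1/(v(269) + 1*667) = 1/(-228 + 1*667) = 1/(-228 + 667) = 1/439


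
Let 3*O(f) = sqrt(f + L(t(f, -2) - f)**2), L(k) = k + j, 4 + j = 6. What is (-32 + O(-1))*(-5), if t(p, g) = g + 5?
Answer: 160 - 5*sqrt(35)/3 ≈ 150.14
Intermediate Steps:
j = 2 (j = -4 + 6 = 2)
t(p, g) = 5 + g
L(k) = 2 + k (L(k) = k + 2 = 2 + k)
O(f) = sqrt(f + (5 - f)**2)/3 (O(f) = sqrt(f + (2 + ((5 - 2) - f))**2)/3 = sqrt(f + (2 + (3 - f))**2)/3 = sqrt(f + (5 - f)**2)/3)
(-32 + O(-1))*(-5) = (-32 + sqrt(-1 + (-5 - 1)**2)/3)*(-5) = (-32 + sqrt(-1 + (-6)**2)/3)*(-5) = (-32 + sqrt(-1 + 36)/3)*(-5) = (-32 + sqrt(35)/3)*(-5) = 160 - 5*sqrt(35)/3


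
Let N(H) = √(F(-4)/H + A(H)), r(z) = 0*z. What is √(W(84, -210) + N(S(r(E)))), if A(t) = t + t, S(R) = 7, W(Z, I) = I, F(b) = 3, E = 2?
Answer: √(-10290 + 7*√707)/7 ≈ 14.36*I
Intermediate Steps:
r(z) = 0
A(t) = 2*t
N(H) = √(2*H + 3/H) (N(H) = √(3/H + 2*H) = √(2*H + 3/H))
√(W(84, -210) + N(S(r(E)))) = √(-210 + √(2*7 + 3/7)) = √(-210 + √(14 + 3*(⅐))) = √(-210 + √(14 + 3/7)) = √(-210 + √(101/7)) = √(-210 + √707/7)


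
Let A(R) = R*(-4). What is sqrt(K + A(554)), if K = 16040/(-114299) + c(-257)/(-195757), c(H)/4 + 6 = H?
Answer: 2*I*sqrt(277367566739661742362565)/22374829343 ≈ 47.076*I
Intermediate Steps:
c(H) = -24 + 4*H
A(R) = -4*R
K = -3019699732/22374829343 (K = 16040/(-114299) + (-24 + 4*(-257))/(-195757) = 16040*(-1/114299) + (-24 - 1028)*(-1/195757) = -16040/114299 - 1052*(-1/195757) = -16040/114299 + 1052/195757 = -3019699732/22374829343 ≈ -0.13496)
sqrt(K + A(554)) = sqrt(-3019699732/22374829343 - 4*554) = sqrt(-3019699732/22374829343 - 2216) = sqrt(-49585641523820/22374829343) = 2*I*sqrt(277367566739661742362565)/22374829343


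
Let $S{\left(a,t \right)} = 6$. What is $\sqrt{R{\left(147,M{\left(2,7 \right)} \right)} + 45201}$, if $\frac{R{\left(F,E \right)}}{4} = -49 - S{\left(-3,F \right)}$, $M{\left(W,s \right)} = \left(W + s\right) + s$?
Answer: $\sqrt{44981} \approx 212.09$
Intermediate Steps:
$M{\left(W,s \right)} = W + 2 s$
$R{\left(F,E \right)} = -220$ ($R{\left(F,E \right)} = 4 \left(-49 - 6\right) = 4 \left(-55\right) = -220$)
$\sqrt{R{\left(147,M{\left(2,7 \right)} \right)} + 45201} = \sqrt{-220 + 45201} = \sqrt{44981}$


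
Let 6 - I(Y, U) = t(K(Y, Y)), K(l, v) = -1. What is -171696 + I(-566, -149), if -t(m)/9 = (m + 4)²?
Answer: -171609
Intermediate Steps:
t(m) = -9*(4 + m)² (t(m) = -9*(m + 4)² = -9*(4 + m)²)
I(Y, U) = 87 (I(Y, U) = 6 - (-9)*(4 - 1)² = 6 - (-9)*3² = 6 - (-9)*9 = 6 - 1*(-81) = 6 + 81 = 87)
-171696 + I(-566, -149) = -171696 + 87 = -171609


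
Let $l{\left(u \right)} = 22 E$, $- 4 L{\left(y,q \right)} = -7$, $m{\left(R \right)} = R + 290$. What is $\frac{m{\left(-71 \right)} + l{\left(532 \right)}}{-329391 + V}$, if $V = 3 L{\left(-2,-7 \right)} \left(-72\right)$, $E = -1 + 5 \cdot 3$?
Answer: $- \frac{527}{329769} \approx -0.0015981$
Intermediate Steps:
$m{\left(R \right)} = 290 + R$
$L{\left(y,q \right)} = \frac{7}{4}$ ($L{\left(y,q \right)} = \left(- \frac{1}{4}\right) \left(-7\right) = \frac{7}{4}$)
$E = 14$ ($E = -1 + 15 = 14$)
$l{\left(u \right)} = 308$ ($l{\left(u \right)} = 22 \cdot 14 = 308$)
$V = -378$ ($V = 3 \cdot \frac{7}{4} \left(-72\right) = \frac{21}{4} \left(-72\right) = -378$)
$\frac{m{\left(-71 \right)} + l{\left(532 \right)}}{-329391 + V} = \frac{\left(290 - 71\right) + 308}{-329391 - 378} = \frac{219 + 308}{-329769} = 527 \left(- \frac{1}{329769}\right) = - \frac{527}{329769}$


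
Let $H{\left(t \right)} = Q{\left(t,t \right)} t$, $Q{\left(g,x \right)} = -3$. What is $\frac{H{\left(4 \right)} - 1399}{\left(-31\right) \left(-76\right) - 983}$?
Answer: $- \frac{1411}{1373} \approx -1.0277$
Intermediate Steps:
$H{\left(t \right)} = - 3 t$
$\frac{H{\left(4 \right)} - 1399}{\left(-31\right) \left(-76\right) - 983} = \frac{\left(-3\right) 4 - 1399}{\left(-31\right) \left(-76\right) - 983} = \frac{-12 - 1399}{2356 - 983} = \frac{-12 - 1399}{1373} = \left(-1411\right) \frac{1}{1373} = - \frac{1411}{1373}$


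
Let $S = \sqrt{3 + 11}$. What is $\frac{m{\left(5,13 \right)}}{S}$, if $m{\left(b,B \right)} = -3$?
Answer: $- \frac{3 \sqrt{14}}{14} \approx -0.80178$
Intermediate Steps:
$S = \sqrt{14} \approx 3.7417$
$\frac{m{\left(5,13 \right)}}{S} = \frac{1}{\sqrt{14}} \left(-3\right) = \frac{\sqrt{14}}{14} \left(-3\right) = - \frac{3 \sqrt{14}}{14}$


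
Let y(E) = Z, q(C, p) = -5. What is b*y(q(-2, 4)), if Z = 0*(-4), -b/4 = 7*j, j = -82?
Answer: 0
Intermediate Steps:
b = 2296 (b = -28*(-82) = -4*(-574) = 2296)
Z = 0
y(E) = 0
b*y(q(-2, 4)) = 2296*0 = 0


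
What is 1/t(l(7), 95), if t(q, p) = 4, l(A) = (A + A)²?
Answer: ¼ ≈ 0.25000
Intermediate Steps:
l(A) = 4*A² (l(A) = (2*A)² = 4*A²)
1/t(l(7), 95) = 1/4 = ¼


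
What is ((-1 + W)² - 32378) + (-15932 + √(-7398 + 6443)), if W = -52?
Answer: -45501 + I*√955 ≈ -45501.0 + 30.903*I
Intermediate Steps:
((-1 + W)² - 32378) + (-15932 + √(-7398 + 6443)) = ((-1 - 52)² - 32378) + (-15932 + √(-7398 + 6443)) = ((-53)² - 32378) + (-15932 + √(-955)) = (2809 - 32378) + (-15932 + I*√955) = -29569 + (-15932 + I*√955) = -45501 + I*√955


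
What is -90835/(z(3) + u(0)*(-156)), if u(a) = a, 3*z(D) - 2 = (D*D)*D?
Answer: -272505/29 ≈ -9396.7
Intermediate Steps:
z(D) = 2/3 + D**3/3 (z(D) = 2/3 + ((D*D)*D)/3 = 2/3 + (D**2*D)/3 = 2/3 + D**3/3)
-90835/(z(3) + u(0)*(-156)) = -90835/((2/3 + (1/3)*3**3) + 0*(-156)) = -90835/((2/3 + (1/3)*27) + 0) = -90835/((2/3 + 9) + 0) = -90835/(29/3 + 0) = -90835/29/3 = -90835*3/29 = -272505/29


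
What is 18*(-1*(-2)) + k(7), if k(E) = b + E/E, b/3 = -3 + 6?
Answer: 46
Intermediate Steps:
b = 9 (b = 3*(-3 + 6) = 3*3 = 9)
k(E) = 10 (k(E) = 9 + E/E = 9 + 1 = 10)
18*(-1*(-2)) + k(7) = 18*(-1*(-2)) + 10 = 18*2 + 10 = 36 + 10 = 46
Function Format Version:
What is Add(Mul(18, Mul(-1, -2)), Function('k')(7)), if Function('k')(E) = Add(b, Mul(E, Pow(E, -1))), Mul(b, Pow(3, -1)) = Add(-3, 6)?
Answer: 46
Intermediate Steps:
b = 9 (b = Mul(3, Add(-3, 6)) = Mul(3, 3) = 9)
Function('k')(E) = 10 (Function('k')(E) = Add(9, Mul(E, Pow(E, -1))) = Add(9, 1) = 10)
Add(Mul(18, Mul(-1, -2)), Function('k')(7)) = Add(Mul(18, Mul(-1, -2)), 10) = Add(Mul(18, 2), 10) = Add(36, 10) = 46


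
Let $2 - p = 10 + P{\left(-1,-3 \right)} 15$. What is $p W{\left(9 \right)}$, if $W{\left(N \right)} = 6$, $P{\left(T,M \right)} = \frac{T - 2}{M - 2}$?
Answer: $-102$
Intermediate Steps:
$P{\left(T,M \right)} = \frac{-2 + T}{-2 + M}$
$p = -17$ ($p = 2 - \left(10 + \frac{-2 - 1}{-2 - 3} \cdot 15\right) = 2 - \left(10 + \frac{1}{-5} \left(-3\right) 15\right) = 2 - \left(10 + \left(- \frac{1}{5}\right) \left(-3\right) 15\right) = 2 - \left(10 + \frac{3}{5} \cdot 15\right) = 2 - \left(10 + 9\right) = 2 - 19 = -17$)
$p W{\left(9 \right)} = \left(-17\right) 6 = -102$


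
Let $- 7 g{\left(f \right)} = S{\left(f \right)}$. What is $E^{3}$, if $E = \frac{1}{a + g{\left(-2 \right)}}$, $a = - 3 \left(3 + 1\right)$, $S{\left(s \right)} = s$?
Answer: $- \frac{343}{551368} \approx -0.00062209$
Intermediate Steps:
$g{\left(f \right)} = - \frac{f}{7}$
$a = -12$ ($a = \left(-3\right) 4 = -12$)
$E = - \frac{7}{82}$ ($E = \frac{1}{-12 - - \frac{2}{7}} = \frac{1}{-12 + \frac{2}{7}} = \frac{1}{- \frac{82}{7}} = - \frac{7}{82} \approx -0.085366$)
$E^{3} = \left(- \frac{7}{82}\right)^{3} = - \frac{343}{551368}$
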